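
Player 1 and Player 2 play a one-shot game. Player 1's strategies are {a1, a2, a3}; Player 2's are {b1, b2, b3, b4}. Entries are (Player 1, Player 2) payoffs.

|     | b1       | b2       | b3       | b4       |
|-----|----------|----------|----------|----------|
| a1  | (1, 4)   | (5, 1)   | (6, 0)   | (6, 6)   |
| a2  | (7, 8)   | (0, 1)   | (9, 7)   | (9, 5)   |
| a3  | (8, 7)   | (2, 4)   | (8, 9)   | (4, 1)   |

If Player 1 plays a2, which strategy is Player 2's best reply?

With Player 1 fixed at a2, Player 2's payoffs are: b1 → 8, b2 → 1, b3 → 7, b4 → 5.
The maximum is 8, achieved by b1.

b1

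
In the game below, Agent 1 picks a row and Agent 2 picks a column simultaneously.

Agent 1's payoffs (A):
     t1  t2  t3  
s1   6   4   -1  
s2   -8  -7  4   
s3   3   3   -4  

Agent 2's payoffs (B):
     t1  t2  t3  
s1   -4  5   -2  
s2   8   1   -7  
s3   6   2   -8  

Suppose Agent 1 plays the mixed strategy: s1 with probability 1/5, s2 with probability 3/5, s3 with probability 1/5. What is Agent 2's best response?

t1

Compute Agent 2's expected payoff from each pure strategy against the given mix.
t1: (1/5)·(-4) + (3/5)·8 + (1/5)·6 = 26/5
t2: (1/5)·5 + (3/5)·1 + (1/5)·2 = 2
t3: (1/5)·(-2) + (3/5)·(-7) + (1/5)·(-8) = -31/5
Highest expected payoff is 26/5, from t1.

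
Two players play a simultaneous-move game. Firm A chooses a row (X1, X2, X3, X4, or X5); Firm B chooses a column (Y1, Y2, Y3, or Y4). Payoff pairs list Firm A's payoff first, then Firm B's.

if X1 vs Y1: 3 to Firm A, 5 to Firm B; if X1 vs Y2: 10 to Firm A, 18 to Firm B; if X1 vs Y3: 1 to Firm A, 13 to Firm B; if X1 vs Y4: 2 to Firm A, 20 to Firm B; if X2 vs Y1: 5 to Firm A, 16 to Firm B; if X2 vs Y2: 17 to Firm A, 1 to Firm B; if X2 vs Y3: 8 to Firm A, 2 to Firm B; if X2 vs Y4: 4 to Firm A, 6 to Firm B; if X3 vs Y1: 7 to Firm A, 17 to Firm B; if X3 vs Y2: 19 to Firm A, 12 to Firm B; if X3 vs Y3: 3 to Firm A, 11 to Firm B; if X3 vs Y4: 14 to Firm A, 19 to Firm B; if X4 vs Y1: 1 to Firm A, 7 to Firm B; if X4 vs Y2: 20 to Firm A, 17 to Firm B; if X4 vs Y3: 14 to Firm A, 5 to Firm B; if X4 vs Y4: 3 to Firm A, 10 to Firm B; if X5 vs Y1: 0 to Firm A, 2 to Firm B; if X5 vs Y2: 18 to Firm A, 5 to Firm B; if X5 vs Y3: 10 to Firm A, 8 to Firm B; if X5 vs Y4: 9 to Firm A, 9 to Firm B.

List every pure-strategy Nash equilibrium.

Check mutual best responses: a cell is a NE iff neither player can gain by unilaterally deviating.
Firm A's best responses — vs Y1: X3 (payoff 7); vs Y2: X4 (payoff 20); vs Y3: X4 (payoff 14); vs Y4: X3 (payoff 14).
Firm B's best responses — vs X1: Y4 (payoff 20); vs X2: Y1 (payoff 16); vs X3: Y4 (payoff 19); vs X4: Y2 (payoff 17); vs X5: Y4 (payoff 9).
Mutual best responses occur at (X3, Y4) and (X4, Y2); at each, neither player gains by switching.

(X3, Y4) and (X4, Y2)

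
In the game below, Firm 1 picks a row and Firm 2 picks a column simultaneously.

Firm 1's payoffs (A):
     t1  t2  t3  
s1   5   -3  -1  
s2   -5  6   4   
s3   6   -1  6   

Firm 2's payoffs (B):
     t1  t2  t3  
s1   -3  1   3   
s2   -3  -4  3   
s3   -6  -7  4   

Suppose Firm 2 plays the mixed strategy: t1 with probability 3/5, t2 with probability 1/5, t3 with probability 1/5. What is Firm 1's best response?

Compute Firm 1's expected payoff from each pure strategy against the given mix.
s1: (3/5)·5 + (1/5)·(-3) + (1/5)·(-1) = 11/5
s2: (3/5)·(-5) + (1/5)·6 + (1/5)·4 = -1
s3: (3/5)·6 + (1/5)·(-1) + (1/5)·6 = 23/5
Highest expected payoff is 23/5, from s3.

s3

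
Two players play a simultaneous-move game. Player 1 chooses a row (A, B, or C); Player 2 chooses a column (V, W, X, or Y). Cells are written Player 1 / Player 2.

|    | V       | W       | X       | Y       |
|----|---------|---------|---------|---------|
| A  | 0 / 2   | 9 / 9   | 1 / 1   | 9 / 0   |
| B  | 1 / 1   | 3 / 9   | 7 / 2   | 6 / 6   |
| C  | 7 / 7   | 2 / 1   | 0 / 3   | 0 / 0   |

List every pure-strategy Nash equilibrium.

(A, W) and (C, V)

Check mutual best responses: a cell is a NE iff neither player can gain by unilaterally deviating.
Player 1's best responses — vs V: C (payoff 7); vs W: A (payoff 9); vs X: B (payoff 7); vs Y: A (payoff 9).
Player 2's best responses — vs A: W (payoff 9); vs B: W (payoff 9); vs C: V (payoff 7).
Mutual best responses occur at (A, W) and (C, V); at each, neither player gains by switching.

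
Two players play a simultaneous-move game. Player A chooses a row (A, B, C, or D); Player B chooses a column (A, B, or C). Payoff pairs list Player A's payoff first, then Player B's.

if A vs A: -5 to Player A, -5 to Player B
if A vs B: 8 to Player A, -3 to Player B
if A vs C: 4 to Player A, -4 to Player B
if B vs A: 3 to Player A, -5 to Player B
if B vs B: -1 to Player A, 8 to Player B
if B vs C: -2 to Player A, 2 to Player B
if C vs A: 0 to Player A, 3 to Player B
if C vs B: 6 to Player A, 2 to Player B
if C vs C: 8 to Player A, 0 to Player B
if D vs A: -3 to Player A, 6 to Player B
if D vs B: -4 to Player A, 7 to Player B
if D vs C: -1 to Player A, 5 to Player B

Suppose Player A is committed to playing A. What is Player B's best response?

B

With Player A fixed at A, Player B's payoffs are: A → -5, B → -3, C → -4.
The maximum is -3, achieved by B.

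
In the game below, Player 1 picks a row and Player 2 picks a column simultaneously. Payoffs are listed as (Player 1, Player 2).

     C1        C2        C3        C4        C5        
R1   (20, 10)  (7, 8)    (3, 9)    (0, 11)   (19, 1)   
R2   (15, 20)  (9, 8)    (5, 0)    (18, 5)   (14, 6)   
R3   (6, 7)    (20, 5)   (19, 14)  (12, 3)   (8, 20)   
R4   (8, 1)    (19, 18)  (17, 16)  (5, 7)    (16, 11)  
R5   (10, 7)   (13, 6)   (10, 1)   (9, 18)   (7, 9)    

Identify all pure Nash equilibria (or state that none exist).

A profile is a Nash equilibrium when each player is best-responding to the other.
Player 1's best responses — vs C1: R1 (payoff 20); vs C2: R3 (payoff 20); vs C3: R3 (payoff 19); vs C4: R2 (payoff 18); vs C5: R1 (payoff 19).
Player 2's best responses — vs R1: C4 (payoff 11); vs R2: C1 (payoff 20); vs R3: C5 (payoff 20); vs R4: C2 (payoff 18); vs R5: C4 (payoff 18).
No cell has both players best-responding. For instance, Player 1's best reply to C1 is R1, but against R1 Player 2 prefers C4 over C1.

There is no pure-strategy Nash equilibrium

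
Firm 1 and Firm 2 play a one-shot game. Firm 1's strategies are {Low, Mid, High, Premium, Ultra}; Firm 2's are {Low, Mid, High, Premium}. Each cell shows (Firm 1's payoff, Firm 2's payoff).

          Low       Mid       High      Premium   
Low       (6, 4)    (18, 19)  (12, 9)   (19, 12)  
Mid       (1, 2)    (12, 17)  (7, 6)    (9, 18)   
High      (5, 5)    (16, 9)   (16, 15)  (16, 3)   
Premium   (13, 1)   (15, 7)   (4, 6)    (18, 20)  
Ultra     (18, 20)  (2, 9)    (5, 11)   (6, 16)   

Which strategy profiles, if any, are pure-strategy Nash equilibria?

Find each player's best response to every opponent strategy; NE are the intersections.
Firm 1's best responses — vs Low: Ultra (payoff 18); vs Mid: Low (payoff 18); vs High: High (payoff 16); vs Premium: Low (payoff 19).
Firm 2's best responses — vs Low: Mid (payoff 19); vs Mid: Premium (payoff 18); vs High: High (payoff 15); vs Premium: Premium (payoff 20); vs Ultra: Low (payoff 20).
Mutual best responses occur at (Low, Mid), (High, High), and (Ultra, Low); at each, neither player gains by switching.

(Low, Mid), (High, High), and (Ultra, Low)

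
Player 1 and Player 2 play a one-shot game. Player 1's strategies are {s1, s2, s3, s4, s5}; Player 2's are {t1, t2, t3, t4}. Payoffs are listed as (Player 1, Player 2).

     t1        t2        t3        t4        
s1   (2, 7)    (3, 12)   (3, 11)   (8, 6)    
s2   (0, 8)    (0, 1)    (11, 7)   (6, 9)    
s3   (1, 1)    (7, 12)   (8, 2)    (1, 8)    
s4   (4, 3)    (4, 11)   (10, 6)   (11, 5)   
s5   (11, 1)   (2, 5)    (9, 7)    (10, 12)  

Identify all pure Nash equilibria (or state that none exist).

(s3, t2)

Find each player's best response to every opponent strategy; NE are the intersections.
Player 1's best responses — vs t1: s5 (payoff 11); vs t2: s3 (payoff 7); vs t3: s2 (payoff 11); vs t4: s4 (payoff 11).
Player 2's best responses — vs s1: t2 (payoff 12); vs s2: t4 (payoff 9); vs s3: t2 (payoff 12); vs s4: t2 (payoff 11); vs s5: t4 (payoff 12).
The only mutual best response is (s3, t2); neither player gains by switching there.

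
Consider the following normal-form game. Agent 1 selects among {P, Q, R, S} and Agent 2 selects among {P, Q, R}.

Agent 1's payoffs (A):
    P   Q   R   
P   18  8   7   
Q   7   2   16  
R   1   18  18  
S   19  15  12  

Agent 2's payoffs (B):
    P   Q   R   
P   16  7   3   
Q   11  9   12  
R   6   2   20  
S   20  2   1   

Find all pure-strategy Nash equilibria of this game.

Check mutual best responses: a cell is a NE iff neither player can gain by unilaterally deviating.
Agent 1's best responses — vs P: S (payoff 19); vs Q: R (payoff 18); vs R: R (payoff 18).
Agent 2's best responses — vs P: P (payoff 16); vs Q: R (payoff 12); vs R: R (payoff 20); vs S: P (payoff 20).
Mutual best responses occur at (R, R) and (S, P); at each, neither player gains by switching.

(R, R) and (S, P)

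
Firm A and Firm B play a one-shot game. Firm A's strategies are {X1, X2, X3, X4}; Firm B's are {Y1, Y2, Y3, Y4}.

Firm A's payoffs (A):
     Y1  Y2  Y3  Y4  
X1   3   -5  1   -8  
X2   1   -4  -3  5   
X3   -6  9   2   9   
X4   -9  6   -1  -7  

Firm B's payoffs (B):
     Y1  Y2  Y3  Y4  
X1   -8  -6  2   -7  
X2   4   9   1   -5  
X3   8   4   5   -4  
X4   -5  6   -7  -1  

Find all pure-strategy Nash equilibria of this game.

Check mutual best responses: a cell is a NE iff neither player can gain by unilaterally deviating.
Firm A's best responses — vs Y1: X1 (payoff 3); vs Y2: X3 (payoff 9); vs Y3: X3 (payoff 2); vs Y4: X3 (payoff 9).
Firm B's best responses — vs X1: Y3 (payoff 2); vs X2: Y2 (payoff 9); vs X3: Y1 (payoff 8); vs X4: Y2 (payoff 6).
No cell has both players best-responding. For instance, Firm A's best reply to Y2 is X3, but against X3 Firm B prefers Y1 over Y2.

No pure-strategy Nash equilibrium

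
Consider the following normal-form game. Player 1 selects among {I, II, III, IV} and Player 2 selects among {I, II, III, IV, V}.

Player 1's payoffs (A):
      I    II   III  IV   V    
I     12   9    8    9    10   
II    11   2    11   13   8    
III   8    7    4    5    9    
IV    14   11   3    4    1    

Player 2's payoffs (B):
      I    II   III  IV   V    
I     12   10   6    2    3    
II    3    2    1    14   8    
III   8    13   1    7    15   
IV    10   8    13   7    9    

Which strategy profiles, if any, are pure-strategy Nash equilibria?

(II, IV)

A profile is a Nash equilibrium when each player is best-responding to the other.
Player 1's best responses — vs I: IV (payoff 14); vs II: IV (payoff 11); vs III: II (payoff 11); vs IV: II (payoff 13); vs V: I (payoff 10).
Player 2's best responses — vs I: I (payoff 12); vs II: IV (payoff 14); vs III: V (payoff 15); vs IV: III (payoff 13).
The only mutual best response is (II, IV); neither player gains by switching there.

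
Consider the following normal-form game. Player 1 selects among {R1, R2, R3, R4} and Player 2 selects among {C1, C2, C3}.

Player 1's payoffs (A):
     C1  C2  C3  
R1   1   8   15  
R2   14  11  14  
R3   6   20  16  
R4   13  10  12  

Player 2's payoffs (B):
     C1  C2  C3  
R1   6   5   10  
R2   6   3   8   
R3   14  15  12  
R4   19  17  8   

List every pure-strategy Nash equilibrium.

Check mutual best responses: a cell is a NE iff neither player can gain by unilaterally deviating.
Player 1's best responses — vs C1: R2 (payoff 14); vs C2: R3 (payoff 20); vs C3: R3 (payoff 16).
Player 2's best responses — vs R1: C3 (payoff 10); vs R2: C3 (payoff 8); vs R3: C2 (payoff 15); vs R4: C1 (payoff 19).
The only mutual best response is (R3, C2); neither player gains by switching there.

(R3, C2)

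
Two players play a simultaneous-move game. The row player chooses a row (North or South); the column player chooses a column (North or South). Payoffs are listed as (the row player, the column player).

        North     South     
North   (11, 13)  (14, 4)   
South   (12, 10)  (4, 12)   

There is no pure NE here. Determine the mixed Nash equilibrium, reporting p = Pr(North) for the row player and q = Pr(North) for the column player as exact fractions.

In a mixed NE each player is indifferent between their pure strategies, so the opponent's mix sets the indifference.
The column player indifferent between North and South: p·13 + (1−p)·10 = p·4 + (1−p)·12 ⟹ 10 + 3p = 12 + (-8)p ⟹ p = 2/11.
The row player indifferent between North and South: q·11 + (1−q)·14 = q·12 + (1−q)·4 ⟹ 14 + (-3)q = 4 + 8q ⟹ q = 10/11.

p = 2/11, q = 10/11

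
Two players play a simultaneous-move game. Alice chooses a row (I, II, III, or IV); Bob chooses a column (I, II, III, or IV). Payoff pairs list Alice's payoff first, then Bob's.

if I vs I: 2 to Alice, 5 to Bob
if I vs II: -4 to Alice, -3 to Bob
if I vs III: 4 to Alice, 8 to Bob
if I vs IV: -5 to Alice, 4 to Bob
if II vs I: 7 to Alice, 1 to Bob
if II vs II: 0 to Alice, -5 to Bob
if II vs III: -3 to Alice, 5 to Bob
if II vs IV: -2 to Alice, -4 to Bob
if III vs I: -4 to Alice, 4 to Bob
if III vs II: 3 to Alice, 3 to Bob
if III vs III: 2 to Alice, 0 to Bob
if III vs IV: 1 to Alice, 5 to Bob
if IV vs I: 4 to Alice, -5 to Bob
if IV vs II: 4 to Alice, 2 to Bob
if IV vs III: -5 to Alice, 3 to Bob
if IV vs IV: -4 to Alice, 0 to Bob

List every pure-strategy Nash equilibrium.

Find each player's best response to every opponent strategy; NE are the intersections.
Alice's best responses — vs I: II (payoff 7); vs II: IV (payoff 4); vs III: I (payoff 4); vs IV: III (payoff 1).
Bob's best responses — vs I: III (payoff 8); vs II: III (payoff 5); vs III: IV (payoff 5); vs IV: III (payoff 3).
Mutual best responses occur at (I, III) and (III, IV); at each, neither player gains by switching.

(I, III) and (III, IV)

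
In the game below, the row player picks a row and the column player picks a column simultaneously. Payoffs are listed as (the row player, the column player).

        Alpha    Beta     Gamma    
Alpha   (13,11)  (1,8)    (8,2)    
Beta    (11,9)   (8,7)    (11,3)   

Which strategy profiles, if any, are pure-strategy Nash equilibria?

A profile is a Nash equilibrium when each player is best-responding to the other.
The row player's best responses — vs Alpha: Alpha (payoff 13); vs Beta: Beta (payoff 8); vs Gamma: Beta (payoff 11).
The column player's best responses — vs Alpha: Alpha (payoff 11); vs Beta: Alpha (payoff 9).
The only mutual best response is (Alpha, Alpha); neither player gains by switching there.

(Alpha, Alpha)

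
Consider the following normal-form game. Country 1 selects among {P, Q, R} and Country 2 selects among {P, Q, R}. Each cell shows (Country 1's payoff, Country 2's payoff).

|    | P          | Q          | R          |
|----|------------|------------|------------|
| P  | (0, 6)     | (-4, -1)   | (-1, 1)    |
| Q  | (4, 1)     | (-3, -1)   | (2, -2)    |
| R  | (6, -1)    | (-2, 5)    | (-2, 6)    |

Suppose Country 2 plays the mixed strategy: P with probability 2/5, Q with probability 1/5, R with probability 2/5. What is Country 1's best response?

Compute Country 1's expected payoff from each pure strategy against the given mix.
P: (2/5)·0 + (1/5)·(-4) + (2/5)·(-1) = -6/5
Q: (2/5)·4 + (1/5)·(-3) + (2/5)·2 = 9/5
R: (2/5)·6 + (1/5)·(-2) + (2/5)·(-2) = 6/5
Highest expected payoff is 9/5, from Q.

Q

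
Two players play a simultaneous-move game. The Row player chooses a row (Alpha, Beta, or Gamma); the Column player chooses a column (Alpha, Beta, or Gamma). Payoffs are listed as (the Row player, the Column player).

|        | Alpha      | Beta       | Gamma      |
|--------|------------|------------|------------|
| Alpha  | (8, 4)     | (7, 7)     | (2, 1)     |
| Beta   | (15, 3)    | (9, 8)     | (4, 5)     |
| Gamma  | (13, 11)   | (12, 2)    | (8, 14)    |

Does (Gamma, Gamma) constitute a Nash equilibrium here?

Yes

Holding the Column player at Gamma: the Row player gets 8 from Gamma, versus 2 from Alpha, 4 from Beta. No profitable deviation for the Row player.
Holding the Row player at Gamma: the Column player gets 14 from Gamma, versus 11 from Alpha, 2 from Beta. No profitable deviation for the Column player either.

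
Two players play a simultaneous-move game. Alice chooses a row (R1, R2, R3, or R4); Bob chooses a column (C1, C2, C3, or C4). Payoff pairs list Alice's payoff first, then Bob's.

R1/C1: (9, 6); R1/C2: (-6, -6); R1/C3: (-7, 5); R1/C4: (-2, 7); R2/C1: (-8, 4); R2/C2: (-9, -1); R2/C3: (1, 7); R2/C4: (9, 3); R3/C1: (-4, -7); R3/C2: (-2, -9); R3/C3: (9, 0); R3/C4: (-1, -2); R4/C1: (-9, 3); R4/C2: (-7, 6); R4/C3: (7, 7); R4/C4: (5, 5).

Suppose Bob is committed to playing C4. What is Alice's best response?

R2

With Bob fixed at C4, Alice's payoffs are: R1 → -2, R2 → 9, R3 → -1, R4 → 5.
The maximum is 9, achieved by R2.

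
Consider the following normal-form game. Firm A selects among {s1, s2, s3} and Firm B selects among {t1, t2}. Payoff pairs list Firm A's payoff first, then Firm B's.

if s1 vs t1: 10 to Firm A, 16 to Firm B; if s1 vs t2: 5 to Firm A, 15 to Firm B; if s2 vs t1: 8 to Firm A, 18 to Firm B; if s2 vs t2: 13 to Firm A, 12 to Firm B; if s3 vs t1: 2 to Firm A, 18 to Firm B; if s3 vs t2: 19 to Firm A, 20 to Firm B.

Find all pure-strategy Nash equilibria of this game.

A profile is a Nash equilibrium when each player is best-responding to the other.
Firm A's best responses — vs t1: s1 (payoff 10); vs t2: s3 (payoff 19).
Firm B's best responses — vs s1: t1 (payoff 16); vs s2: t1 (payoff 18); vs s3: t2 (payoff 20).
Mutual best responses occur at (s1, t1) and (s3, t2); at each, neither player gains by switching.

(s1, t1) and (s3, t2)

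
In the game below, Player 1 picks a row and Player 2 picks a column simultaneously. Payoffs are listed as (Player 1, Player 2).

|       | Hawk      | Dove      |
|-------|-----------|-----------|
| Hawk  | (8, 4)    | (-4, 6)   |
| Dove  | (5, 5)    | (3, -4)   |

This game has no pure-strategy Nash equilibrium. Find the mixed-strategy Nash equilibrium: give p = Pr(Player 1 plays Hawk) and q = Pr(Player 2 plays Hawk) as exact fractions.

p = 9/11, q = 7/10

Each player's mixing probability is pinned down by making the *other* player indifferent.
Player 2 indifferent between Hawk and Dove: p·4 + (1−p)·5 = p·6 + (1−p)·(-4) ⟹ 5 + (-1)p = (-4) + 10p ⟹ p = 9/11.
Player 1 indifferent between Hawk and Dove: q·8 + (1−q)·(-4) = q·5 + (1−q)·3 ⟹ (-4) + 12q = 3 + 2q ⟹ q = 7/10.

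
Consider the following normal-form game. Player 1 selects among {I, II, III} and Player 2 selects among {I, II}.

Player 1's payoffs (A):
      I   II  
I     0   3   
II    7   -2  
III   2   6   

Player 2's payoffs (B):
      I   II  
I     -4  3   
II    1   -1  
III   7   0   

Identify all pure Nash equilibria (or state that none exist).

Check mutual best responses: a cell is a NE iff neither player can gain by unilaterally deviating.
Player 1's best responses — vs I: II (payoff 7); vs II: III (payoff 6).
Player 2's best responses — vs I: II (payoff 3); vs II: I (payoff 1); vs III: I (payoff 7).
The only mutual best response is (II, I); neither player gains by switching there.

(II, I)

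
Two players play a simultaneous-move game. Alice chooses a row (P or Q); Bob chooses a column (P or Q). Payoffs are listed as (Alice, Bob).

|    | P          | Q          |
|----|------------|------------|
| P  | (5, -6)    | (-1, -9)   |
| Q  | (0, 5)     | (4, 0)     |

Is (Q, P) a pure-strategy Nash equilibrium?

No

Holding Bob at P: Alice gets 0 from Q but could get 5 by switching to P. Alice has a profitable deviation.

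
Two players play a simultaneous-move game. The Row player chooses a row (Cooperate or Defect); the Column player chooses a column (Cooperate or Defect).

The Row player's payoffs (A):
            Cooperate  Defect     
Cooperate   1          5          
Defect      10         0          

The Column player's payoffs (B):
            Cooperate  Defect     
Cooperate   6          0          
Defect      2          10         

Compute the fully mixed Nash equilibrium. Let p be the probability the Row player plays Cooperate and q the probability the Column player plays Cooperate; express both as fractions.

p = 4/7, q = 5/14

Each player's mixing probability is pinned down by making the *other* player indifferent.
The Column player indifferent between Cooperate and Defect: p·6 + (1−p)·2 = p·0 + (1−p)·10 ⟹ 2 + 4p = 10 + (-10)p ⟹ p = 4/7.
The Row player indifferent between Cooperate and Defect: q·1 + (1−q)·5 = q·10 + (1−q)·0 ⟹ 5 + (-4)q = 0 + 10q ⟹ q = 5/14.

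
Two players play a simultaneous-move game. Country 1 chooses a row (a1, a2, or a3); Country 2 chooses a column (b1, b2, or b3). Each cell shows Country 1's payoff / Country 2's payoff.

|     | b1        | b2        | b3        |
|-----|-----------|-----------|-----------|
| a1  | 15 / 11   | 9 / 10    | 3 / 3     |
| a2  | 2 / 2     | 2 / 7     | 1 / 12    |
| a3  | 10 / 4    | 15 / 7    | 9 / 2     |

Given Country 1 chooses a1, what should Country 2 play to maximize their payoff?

b1

With Country 1 fixed at a1, Country 2's payoffs are: b1 → 11, b2 → 10, b3 → 3.
The maximum is 11, achieved by b1.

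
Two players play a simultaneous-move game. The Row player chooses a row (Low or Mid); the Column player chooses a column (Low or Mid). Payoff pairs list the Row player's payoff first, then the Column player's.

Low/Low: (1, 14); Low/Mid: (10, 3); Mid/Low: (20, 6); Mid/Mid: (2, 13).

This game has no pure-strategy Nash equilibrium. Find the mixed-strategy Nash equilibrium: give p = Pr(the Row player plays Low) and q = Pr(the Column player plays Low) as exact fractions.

p = 7/18, q = 8/27

Each player's mixing probability is pinned down by making the *other* player indifferent.
The Column player indifferent between Low and Mid: p·14 + (1−p)·6 = p·3 + (1−p)·13 ⟹ 6 + 8p = 13 + (-10)p ⟹ p = 7/18.
The Row player indifferent between Low and Mid: q·1 + (1−q)·10 = q·20 + (1−q)·2 ⟹ 10 + (-9)q = 2 + 18q ⟹ q = 8/27.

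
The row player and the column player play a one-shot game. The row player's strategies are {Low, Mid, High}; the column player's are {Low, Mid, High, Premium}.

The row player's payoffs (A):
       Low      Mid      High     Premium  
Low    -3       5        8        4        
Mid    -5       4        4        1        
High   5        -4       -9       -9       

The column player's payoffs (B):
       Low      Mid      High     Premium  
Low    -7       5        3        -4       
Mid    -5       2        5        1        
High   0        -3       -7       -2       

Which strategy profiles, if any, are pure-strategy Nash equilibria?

Check mutual best responses: a cell is a NE iff neither player can gain by unilaterally deviating.
The row player's best responses — vs Low: High (payoff 5); vs Mid: Low (payoff 5); vs High: Low (payoff 8); vs Premium: Low (payoff 4).
The column player's best responses — vs Low: Mid (payoff 5); vs Mid: High (payoff 5); vs High: Low (payoff 0).
Mutual best responses occur at (Low, Mid) and (High, Low); at each, neither player gains by switching.

(Low, Mid) and (High, Low)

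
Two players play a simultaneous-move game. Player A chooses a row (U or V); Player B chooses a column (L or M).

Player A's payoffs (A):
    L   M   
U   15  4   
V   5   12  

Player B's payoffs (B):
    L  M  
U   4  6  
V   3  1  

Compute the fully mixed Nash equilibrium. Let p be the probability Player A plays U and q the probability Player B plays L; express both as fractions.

In a mixed NE each player is indifferent between their pure strategies, so the opponent's mix sets the indifference.
Player B indifferent between L and M: p·4 + (1−p)·3 = p·6 + (1−p)·1 ⟹ 3 + 1p = 1 + 5p ⟹ p = 1/2.
Player A indifferent between U and V: q·15 + (1−q)·4 = q·5 + (1−q)·12 ⟹ 4 + 11q = 12 + (-7)q ⟹ q = 4/9.

p = 1/2, q = 4/9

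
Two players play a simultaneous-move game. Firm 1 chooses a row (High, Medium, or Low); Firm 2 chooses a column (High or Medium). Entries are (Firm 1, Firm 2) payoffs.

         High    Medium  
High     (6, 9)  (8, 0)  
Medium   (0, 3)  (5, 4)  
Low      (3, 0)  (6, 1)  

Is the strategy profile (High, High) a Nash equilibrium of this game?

Holding Firm 2 at High: Firm 1 gets 6 from High, versus 0 from Medium, 3 from Low. No profitable deviation for Firm 1.
Holding Firm 1 at High: Firm 2 gets 9 from High, versus 0 from Medium. No profitable deviation for Firm 2 either.

Yes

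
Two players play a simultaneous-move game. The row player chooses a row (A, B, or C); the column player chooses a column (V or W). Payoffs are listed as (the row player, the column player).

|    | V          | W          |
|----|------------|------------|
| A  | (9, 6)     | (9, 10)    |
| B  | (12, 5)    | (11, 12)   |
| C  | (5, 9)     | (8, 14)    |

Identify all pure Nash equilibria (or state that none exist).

(B, W)

Find each player's best response to every opponent strategy; NE are the intersections.
The row player's best responses — vs V: B (payoff 12); vs W: B (payoff 11).
The column player's best responses — vs A: W (payoff 10); vs B: W (payoff 12); vs C: W (payoff 14).
The only mutual best response is (B, W); neither player gains by switching there.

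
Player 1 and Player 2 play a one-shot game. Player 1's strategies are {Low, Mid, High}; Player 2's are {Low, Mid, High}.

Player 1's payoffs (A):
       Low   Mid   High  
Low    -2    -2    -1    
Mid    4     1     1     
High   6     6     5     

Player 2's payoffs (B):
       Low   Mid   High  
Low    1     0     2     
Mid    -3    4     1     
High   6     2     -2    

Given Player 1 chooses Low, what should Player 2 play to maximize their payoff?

With Player 1 fixed at Low, Player 2's payoffs are: Low → 1, Mid → 0, High → 2.
The maximum is 2, achieved by High.

High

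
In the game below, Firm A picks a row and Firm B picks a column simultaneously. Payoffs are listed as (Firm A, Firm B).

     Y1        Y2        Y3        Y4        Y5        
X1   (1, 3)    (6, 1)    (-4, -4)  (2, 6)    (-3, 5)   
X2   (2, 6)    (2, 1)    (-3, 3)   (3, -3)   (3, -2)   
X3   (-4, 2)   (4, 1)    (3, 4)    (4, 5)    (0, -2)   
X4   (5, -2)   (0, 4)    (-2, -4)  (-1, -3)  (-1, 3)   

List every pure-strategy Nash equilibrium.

Check mutual best responses: a cell is a NE iff neither player can gain by unilaterally deviating.
Firm A's best responses — vs Y1: X4 (payoff 5); vs Y2: X1 (payoff 6); vs Y3: X3 (payoff 3); vs Y4: X3 (payoff 4); vs Y5: X2 (payoff 3).
Firm B's best responses — vs X1: Y4 (payoff 6); vs X2: Y1 (payoff 6); vs X3: Y4 (payoff 5); vs X4: Y2 (payoff 4).
The only mutual best response is (X3, Y4); neither player gains by switching there.

(X3, Y4)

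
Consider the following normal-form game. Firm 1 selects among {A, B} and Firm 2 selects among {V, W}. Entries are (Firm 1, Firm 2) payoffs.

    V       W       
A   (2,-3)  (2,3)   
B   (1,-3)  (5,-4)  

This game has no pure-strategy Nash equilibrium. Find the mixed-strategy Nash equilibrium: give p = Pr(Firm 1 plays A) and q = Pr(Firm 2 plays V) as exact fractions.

p = 1/7, q = 3/4

In a mixed NE each player is indifferent between their pure strategies, so the opponent's mix sets the indifference.
Firm 2 indifferent between V and W: p·(-3) + (1−p)·(-3) = p·3 + (1−p)·(-4) ⟹ (-3) + 0p = (-4) + 7p ⟹ p = 1/7.
Firm 1 indifferent between A and B: q·2 + (1−q)·2 = q·1 + (1−q)·5 ⟹ 2 + 0q = 5 + (-4)q ⟹ q = 3/4.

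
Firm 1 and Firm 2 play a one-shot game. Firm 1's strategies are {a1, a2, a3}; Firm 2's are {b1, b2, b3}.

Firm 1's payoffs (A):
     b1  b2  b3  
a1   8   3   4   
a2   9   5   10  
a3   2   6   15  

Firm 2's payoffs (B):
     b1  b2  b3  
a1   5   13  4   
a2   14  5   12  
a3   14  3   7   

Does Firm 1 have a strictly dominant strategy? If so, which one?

No strictly dominant strategy

A strategy is strictly dominant if it gives Firm 1 a strictly higher payoff than every other strategy, against every choice by the opponent.
a1 is not dominant: against b1, a2 gives 9 > 8.
a2 is not dominant: against b2, a3 gives 6 > 5.
a3 is not dominant: against b1, a1 gives 8 > 2.
No single strategy is best against every opponent action.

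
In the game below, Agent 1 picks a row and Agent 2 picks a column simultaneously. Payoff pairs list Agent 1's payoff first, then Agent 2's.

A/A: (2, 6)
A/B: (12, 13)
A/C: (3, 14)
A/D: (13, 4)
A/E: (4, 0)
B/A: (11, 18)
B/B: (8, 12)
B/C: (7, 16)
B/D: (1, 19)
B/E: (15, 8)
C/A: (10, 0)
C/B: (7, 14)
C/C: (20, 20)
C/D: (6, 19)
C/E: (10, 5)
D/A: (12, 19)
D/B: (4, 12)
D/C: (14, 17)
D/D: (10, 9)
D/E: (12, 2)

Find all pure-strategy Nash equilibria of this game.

A profile is a Nash equilibrium when each player is best-responding to the other.
Agent 1's best responses — vs A: D (payoff 12); vs B: A (payoff 12); vs C: C (payoff 20); vs D: A (payoff 13); vs E: B (payoff 15).
Agent 2's best responses — vs A: C (payoff 14); vs B: D (payoff 19); vs C: C (payoff 20); vs D: A (payoff 19).
Mutual best responses occur at (C, C) and (D, A); at each, neither player gains by switching.

(C, C) and (D, A)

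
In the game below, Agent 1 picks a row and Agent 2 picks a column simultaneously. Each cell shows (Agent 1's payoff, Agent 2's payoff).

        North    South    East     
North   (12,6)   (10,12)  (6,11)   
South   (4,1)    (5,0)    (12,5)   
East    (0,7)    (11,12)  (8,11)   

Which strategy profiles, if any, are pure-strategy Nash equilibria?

Find each player's best response to every opponent strategy; NE are the intersections.
Agent 1's best responses — vs North: North (payoff 12); vs South: East (payoff 11); vs East: South (payoff 12).
Agent 2's best responses — vs North: South (payoff 12); vs South: East (payoff 5); vs East: South (payoff 12).
Mutual best responses occur at (South, East) and (East, South); at each, neither player gains by switching.

(South, East) and (East, South)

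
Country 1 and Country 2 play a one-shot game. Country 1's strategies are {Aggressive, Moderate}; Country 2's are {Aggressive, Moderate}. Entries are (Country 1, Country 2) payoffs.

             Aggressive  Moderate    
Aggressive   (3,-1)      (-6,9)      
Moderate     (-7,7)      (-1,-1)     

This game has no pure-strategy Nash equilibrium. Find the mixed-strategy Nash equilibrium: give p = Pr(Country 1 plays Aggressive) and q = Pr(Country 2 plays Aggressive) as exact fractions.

Each player's mixing probability is pinned down by making the *other* player indifferent.
Country 2 indifferent between Aggressive and Moderate: p·(-1) + (1−p)·7 = p·9 + (1−p)·(-1) ⟹ 7 + (-8)p = (-1) + 10p ⟹ p = 4/9.
Country 1 indifferent between Aggressive and Moderate: q·3 + (1−q)·(-6) = q·(-7) + (1−q)·(-1) ⟹ (-6) + 9q = (-1) + (-6)q ⟹ q = 1/3.

p = 4/9, q = 1/3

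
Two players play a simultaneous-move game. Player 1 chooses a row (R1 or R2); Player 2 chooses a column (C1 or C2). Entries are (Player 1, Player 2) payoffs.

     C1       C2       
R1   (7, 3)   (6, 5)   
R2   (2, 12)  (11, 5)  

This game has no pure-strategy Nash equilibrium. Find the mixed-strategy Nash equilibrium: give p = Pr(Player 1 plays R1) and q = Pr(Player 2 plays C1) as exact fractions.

p = 7/9, q = 1/2

In a mixed NE each player is indifferent between their pure strategies, so the opponent's mix sets the indifference.
Player 2 indifferent between C1 and C2: p·3 + (1−p)·12 = p·5 + (1−p)·5 ⟹ 12 + (-9)p = 5 + 0p ⟹ p = 7/9.
Player 1 indifferent between R1 and R2: q·7 + (1−q)·6 = q·2 + (1−q)·11 ⟹ 6 + 1q = 11 + (-9)q ⟹ q = 1/2.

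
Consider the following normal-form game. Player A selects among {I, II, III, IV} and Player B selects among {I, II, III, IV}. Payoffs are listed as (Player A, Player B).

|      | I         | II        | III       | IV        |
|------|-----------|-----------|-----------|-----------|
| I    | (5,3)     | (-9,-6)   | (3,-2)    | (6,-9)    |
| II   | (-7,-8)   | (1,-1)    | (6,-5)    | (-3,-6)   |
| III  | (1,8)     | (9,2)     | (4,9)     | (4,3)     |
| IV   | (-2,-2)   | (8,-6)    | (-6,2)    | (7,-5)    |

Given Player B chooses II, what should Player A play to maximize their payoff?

With Player B fixed at II, Player A's payoffs are: I → -9, II → 1, III → 9, IV → 8.
The maximum is 9, achieved by III.

III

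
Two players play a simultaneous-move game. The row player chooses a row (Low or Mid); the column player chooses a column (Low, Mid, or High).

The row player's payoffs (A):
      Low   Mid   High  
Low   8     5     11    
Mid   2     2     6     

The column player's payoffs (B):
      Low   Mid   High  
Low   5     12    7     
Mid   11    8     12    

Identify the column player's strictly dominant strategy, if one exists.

Check whether one of the column player's strategies beats all alternatives regardless of what the opponent does.
Low is not dominant: against Low, Mid gives 12 > 5.
Mid is not dominant: against Mid, Low gives 11 > 8.
High is not dominant: against Low, Mid gives 12 > 7.
No single strategy is best against every opponent action.

None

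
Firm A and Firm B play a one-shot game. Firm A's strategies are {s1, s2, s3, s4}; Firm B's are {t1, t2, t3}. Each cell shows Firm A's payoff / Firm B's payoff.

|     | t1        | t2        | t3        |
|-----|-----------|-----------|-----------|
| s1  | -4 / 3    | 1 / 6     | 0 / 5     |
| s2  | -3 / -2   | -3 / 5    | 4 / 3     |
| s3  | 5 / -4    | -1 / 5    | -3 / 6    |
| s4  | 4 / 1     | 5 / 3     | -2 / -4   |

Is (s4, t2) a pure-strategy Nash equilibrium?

Holding Firm B at t2: Firm A gets 5 from s4, versus 1 from s1, -3 from s2, -1 from s3. No profitable deviation for Firm A.
Holding Firm A at s4: Firm B gets 3 from t2, versus 1 from t1, -4 from t3. No profitable deviation for Firm B either.

Yes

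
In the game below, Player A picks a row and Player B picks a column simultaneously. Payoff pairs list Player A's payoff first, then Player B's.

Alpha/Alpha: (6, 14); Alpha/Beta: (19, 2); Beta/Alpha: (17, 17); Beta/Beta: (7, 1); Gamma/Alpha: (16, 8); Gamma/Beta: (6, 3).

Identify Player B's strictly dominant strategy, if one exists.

Alpha

A strategy is strictly dominant if it gives Player B a strictly higher payoff than every other strategy, against every choice by the opponent.
Alpha strictly dominates: vs Alpha: 14 > 2; vs Beta: 17 > 1; vs Gamma: 8 > 3.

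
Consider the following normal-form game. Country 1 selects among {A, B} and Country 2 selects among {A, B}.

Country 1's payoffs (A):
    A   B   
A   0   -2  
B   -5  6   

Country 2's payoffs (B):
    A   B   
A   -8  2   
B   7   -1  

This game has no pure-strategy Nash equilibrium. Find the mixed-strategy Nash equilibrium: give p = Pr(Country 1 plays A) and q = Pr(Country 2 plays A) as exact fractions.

In a mixed NE each player is indifferent between their pure strategies, so the opponent's mix sets the indifference.
Country 2 indifferent between A and B: p·(-8) + (1−p)·7 = p·2 + (1−p)·(-1) ⟹ 7 + (-15)p = (-1) + 3p ⟹ p = 4/9.
Country 1 indifferent between A and B: q·0 + (1−q)·(-2) = q·(-5) + (1−q)·6 ⟹ (-2) + 2q = 6 + (-11)q ⟹ q = 8/13.

p = 4/9, q = 8/13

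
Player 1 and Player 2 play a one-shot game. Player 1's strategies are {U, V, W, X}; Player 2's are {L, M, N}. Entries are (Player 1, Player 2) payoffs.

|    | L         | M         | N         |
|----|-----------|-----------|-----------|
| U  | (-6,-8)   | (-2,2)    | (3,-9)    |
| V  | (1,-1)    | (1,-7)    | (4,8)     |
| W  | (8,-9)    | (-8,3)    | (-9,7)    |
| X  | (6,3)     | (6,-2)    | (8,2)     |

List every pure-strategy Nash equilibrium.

None

Find each player's best response to every opponent strategy; NE are the intersections.
Player 1's best responses — vs L: W (payoff 8); vs M: X (payoff 6); vs N: X (payoff 8).
Player 2's best responses — vs U: M (payoff 2); vs V: N (payoff 8); vs W: N (payoff 7); vs X: L (payoff 3).
No cell has both players best-responding. For instance, Player 1's best reply to N is X, but against X Player 2 prefers L over N.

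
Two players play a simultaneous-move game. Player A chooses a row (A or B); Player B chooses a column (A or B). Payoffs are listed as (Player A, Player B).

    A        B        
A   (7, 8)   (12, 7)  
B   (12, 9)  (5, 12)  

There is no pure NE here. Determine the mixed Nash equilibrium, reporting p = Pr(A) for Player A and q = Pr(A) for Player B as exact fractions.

In a mixed NE each player is indifferent between their pure strategies, so the opponent's mix sets the indifference.
Player B indifferent between A and B: p·8 + (1−p)·9 = p·7 + (1−p)·12 ⟹ 9 + (-1)p = 12 + (-5)p ⟹ p = 3/4.
Player A indifferent between A and B: q·7 + (1−q)·12 = q·12 + (1−q)·5 ⟹ 12 + (-5)q = 5 + 7q ⟹ q = 7/12.

p = 3/4, q = 7/12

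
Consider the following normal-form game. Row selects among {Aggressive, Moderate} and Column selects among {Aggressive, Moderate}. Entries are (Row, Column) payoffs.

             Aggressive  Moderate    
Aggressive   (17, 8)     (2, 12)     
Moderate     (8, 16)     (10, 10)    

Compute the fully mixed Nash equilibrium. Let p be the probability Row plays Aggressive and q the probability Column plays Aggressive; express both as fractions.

p = 3/5, q = 8/17

Each player's mixing probability is pinned down by making the *other* player indifferent.
Column indifferent between Aggressive and Moderate: p·8 + (1−p)·16 = p·12 + (1−p)·10 ⟹ 16 + (-8)p = 10 + 2p ⟹ p = 3/5.
Row indifferent between Aggressive and Moderate: q·17 + (1−q)·2 = q·8 + (1−q)·10 ⟹ 2 + 15q = 10 + (-2)q ⟹ q = 8/17.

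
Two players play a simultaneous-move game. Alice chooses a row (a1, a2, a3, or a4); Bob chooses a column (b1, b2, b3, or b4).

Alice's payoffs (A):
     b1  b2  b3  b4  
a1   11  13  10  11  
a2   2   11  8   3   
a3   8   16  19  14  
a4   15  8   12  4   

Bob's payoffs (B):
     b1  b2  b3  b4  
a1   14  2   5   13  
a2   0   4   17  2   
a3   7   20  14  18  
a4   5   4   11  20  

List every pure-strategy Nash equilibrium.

(a3, b2)

A profile is a Nash equilibrium when each player is best-responding to the other.
Alice's best responses — vs b1: a4 (payoff 15); vs b2: a3 (payoff 16); vs b3: a3 (payoff 19); vs b4: a3 (payoff 14).
Bob's best responses — vs a1: b1 (payoff 14); vs a2: b3 (payoff 17); vs a3: b2 (payoff 20); vs a4: b4 (payoff 20).
The only mutual best response is (a3, b2); neither player gains by switching there.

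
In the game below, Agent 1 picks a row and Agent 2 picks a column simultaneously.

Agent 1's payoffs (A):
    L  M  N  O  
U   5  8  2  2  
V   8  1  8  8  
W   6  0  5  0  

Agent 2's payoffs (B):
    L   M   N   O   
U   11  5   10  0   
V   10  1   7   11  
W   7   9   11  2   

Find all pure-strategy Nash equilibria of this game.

(V, O)

Check mutual best responses: a cell is a NE iff neither player can gain by unilaterally deviating.
Agent 1's best responses — vs L: V (payoff 8); vs M: U (payoff 8); vs N: V (payoff 8); vs O: V (payoff 8).
Agent 2's best responses — vs U: L (payoff 11); vs V: O (payoff 11); vs W: N (payoff 11).
The only mutual best response is (V, O); neither player gains by switching there.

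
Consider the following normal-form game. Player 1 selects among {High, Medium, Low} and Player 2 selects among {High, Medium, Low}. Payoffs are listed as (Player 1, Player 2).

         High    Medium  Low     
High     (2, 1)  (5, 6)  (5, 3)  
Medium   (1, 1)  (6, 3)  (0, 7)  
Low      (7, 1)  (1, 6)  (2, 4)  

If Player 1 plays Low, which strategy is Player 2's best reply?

Medium

With Player 1 fixed at Low, Player 2's payoffs are: High → 1, Medium → 6, Low → 4.
The maximum is 6, achieved by Medium.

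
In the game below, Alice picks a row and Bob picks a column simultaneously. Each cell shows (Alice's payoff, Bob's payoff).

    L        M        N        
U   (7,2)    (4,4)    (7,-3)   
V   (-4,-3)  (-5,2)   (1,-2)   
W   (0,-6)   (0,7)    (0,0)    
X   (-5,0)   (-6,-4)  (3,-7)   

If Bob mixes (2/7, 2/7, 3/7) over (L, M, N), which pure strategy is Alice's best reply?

Compute Alice's expected payoff from each pure strategy against the given mix.
U: (2/7)·7 + (2/7)·4 + (3/7)·7 = 43/7
V: (2/7)·(-4) + (2/7)·(-5) + (3/7)·1 = -15/7
W: (2/7)·0 + (2/7)·0 + (3/7)·0 = 0
X: (2/7)·(-5) + (2/7)·(-6) + (3/7)·3 = -13/7
Highest expected payoff is 43/7, from U.

U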